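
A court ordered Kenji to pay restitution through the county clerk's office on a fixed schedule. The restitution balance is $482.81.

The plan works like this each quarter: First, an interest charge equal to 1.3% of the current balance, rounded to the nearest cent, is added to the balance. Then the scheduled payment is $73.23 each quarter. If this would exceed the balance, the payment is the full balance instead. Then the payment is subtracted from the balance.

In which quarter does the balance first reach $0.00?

7

Quarter 1: opening $482.81; interest $6.28 → $489.09; payment $73.23; balance $415.86
Quarter 2: opening $415.86; interest $5.41 → $421.27; payment $73.23; balance $348.04
Quarter 3: opening $348.04; interest $4.52 → $352.56; payment $73.23; balance $279.33
Quarter 4: opening $279.33; interest $3.63 → $282.96; payment $73.23; balance $209.73
Quarter 5: opening $209.73; interest $2.73 → $212.46; payment $73.23; balance $139.23
Quarter 6: opening $139.23; interest $1.81 → $141.04; payment $73.23; balance $67.81
Quarter 7: opening $67.81; interest $0.88 → $68.69; payment $68.69; balance $0.00
Balance reaches $0.00 in quarter 7.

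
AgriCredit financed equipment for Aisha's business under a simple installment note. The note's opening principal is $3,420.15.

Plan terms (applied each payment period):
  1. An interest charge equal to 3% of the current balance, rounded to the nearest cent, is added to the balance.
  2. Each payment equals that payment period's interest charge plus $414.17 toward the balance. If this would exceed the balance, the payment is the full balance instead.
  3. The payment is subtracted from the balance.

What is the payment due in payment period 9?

# | Opening | Interest | Payment | End bal
1 | $3,420.15 | $102.60 | $516.77 | $3,005.98
2 | $3,005.98 | $90.18 | $504.35 | $2,591.81
3 | $2,591.81 | $77.75 | $491.92 | $2,177.64
4 | $2,177.64 | $65.33 | $479.50 | $1,763.47
5 | $1,763.47 | $52.90 | $467.07 | $1,349.30
6 | $1,349.30 | $40.48 | $454.65 | $935.13
7 | $935.13 | $28.05 | $442.22 | $520.96
8 | $520.96 | $15.63 | $429.80 | $106.79
9 | $106.79 | $3.20 | $109.99 | $0.00

$109.99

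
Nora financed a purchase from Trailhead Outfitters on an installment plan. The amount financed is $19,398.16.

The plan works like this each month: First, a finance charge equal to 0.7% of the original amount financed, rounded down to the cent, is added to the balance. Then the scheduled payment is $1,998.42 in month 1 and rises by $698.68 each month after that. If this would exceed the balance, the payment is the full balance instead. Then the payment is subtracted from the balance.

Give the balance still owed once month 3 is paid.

Month 1: opening $19,398.16; interest $135.78 → $19,533.94; payment $1,998.42; balance $17,535.52
Month 2: opening $17,535.52; interest $135.78 → $17,671.30; payment $2,697.10; balance $14,974.20
Month 3: opening $14,974.20; interest $135.78 → $15,109.98; payment $3,395.78; balance $11,714.20

$11,714.20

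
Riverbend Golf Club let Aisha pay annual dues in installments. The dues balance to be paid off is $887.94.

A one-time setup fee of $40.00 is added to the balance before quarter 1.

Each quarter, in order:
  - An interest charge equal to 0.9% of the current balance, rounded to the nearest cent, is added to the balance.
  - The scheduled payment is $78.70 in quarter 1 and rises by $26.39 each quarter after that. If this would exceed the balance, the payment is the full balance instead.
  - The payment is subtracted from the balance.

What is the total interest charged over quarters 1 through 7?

$36.57

Quarter 1: opening $927.94; interest $8.35 → $936.29; payment $78.70; balance $857.59
Quarter 2: opening $857.59; interest $7.72 → $865.31; payment $105.09; balance $760.22
Quarter 3: opening $760.22; interest $6.84 → $767.06; payment $131.48; balance $635.58
Quarter 4: opening $635.58; interest $5.72 → $641.30; payment $157.87; balance $483.43
Quarter 5: opening $483.43; interest $4.35 → $487.78; payment $184.26; balance $303.52
Quarter 6: opening $303.52; interest $2.73 → $306.25; payment $210.65; balance $95.60
Quarter 7: opening $95.60; interest $0.86 → $96.46; payment $96.46; balance $0.00
Total interest: $8.35 + $7.72 + $6.84 + $5.72 + $4.35 + $2.73 + $0.86 = $36.57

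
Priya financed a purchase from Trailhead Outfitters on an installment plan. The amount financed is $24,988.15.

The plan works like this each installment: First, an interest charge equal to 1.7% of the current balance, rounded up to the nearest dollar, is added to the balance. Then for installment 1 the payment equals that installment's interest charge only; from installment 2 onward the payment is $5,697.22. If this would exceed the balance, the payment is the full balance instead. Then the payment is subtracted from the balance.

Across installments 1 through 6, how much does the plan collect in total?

$26,629.15

Installment 1: $24,988.15 +$425.00 interest = $25,413.15; pay $425.00 → $24,988.15
Installment 2: $24,988.15 +$425.00 interest = $25,413.15; pay $5,697.22 → $19,715.93
Installment 3: $19,715.93 +$336.00 interest = $20,051.93; pay $5,697.22 → $14,354.71
Installment 4: $14,354.71 +$245.00 interest = $14,599.71; pay $5,697.22 → $8,902.49
Installment 5: $8,902.49 +$152.00 interest = $9,054.49; pay $5,697.22 → $3,357.27
Installment 6: $3,357.27 +$58.00 interest = $3,415.27; pay $3,415.27 → $0.00
Total paid: $26,629.15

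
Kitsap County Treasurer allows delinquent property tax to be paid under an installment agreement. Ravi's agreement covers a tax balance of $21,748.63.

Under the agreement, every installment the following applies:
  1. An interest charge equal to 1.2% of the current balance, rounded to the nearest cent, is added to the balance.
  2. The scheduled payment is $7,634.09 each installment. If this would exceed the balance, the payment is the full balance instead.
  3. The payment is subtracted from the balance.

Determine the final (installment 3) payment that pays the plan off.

# | Opening | Interest | Payment | End bal
1 | $21,748.63 | $260.98 | $7,634.09 | $14,375.52
2 | $14,375.52 | $172.51 | $7,634.09 | $6,913.94
3 | $6,913.94 | $82.97 | $6,996.91 | $0.00

$6,996.91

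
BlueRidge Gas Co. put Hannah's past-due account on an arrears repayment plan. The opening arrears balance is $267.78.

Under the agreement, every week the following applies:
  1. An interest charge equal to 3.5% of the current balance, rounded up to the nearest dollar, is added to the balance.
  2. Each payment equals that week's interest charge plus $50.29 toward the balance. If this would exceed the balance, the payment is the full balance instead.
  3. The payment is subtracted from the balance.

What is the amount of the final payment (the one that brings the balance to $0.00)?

$17.33

# | Opening | Interest | Payment | End bal
1 | $267.78 | $10.00 | $60.29 | $217.49
2 | $217.49 | $8.00 | $58.29 | $167.20
3 | $167.20 | $6.00 | $56.29 | $116.91
4 | $116.91 | $5.00 | $55.29 | $66.62
5 | $66.62 | $3.00 | $53.29 | $16.33
6 | $16.33 | $1.00 | $17.33 | $0.00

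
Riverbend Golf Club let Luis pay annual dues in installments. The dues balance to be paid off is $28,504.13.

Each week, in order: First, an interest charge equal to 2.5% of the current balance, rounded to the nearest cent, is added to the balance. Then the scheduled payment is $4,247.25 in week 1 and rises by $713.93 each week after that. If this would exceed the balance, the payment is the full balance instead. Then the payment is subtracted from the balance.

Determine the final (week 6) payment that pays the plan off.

# | Opening | Interest | Payment | End bal
1 | $28,504.13 | $712.60 | $4,247.25 | $24,969.48
2 | $24,969.48 | $624.24 | $4,961.18 | $20,632.54
3 | $20,632.54 | $515.81 | $5,675.11 | $15,473.24
4 | $15,473.24 | $386.83 | $6,389.04 | $9,471.03
5 | $9,471.03 | $236.78 | $7,102.97 | $2,604.84
6 | $2,604.84 | $65.12 | $2,669.96 | $0.00

$2,669.96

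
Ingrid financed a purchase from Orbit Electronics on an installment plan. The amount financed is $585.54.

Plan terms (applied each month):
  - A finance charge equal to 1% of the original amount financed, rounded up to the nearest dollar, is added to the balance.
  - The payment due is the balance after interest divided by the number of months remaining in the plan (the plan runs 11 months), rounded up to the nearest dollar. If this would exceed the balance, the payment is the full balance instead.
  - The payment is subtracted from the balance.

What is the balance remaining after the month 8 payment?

Month 1: $585.54 +$6.00 interest = $591.54; pay $54.00 → $537.54
Month 2: $537.54 +$6.00 interest = $543.54; pay $55.00 → $488.54
Month 3: $488.54 +$6.00 interest = $494.54; pay $55.00 → $439.54
Month 4: $439.54 +$6.00 interest = $445.54; pay $56.00 → $389.54
Month 5: $389.54 +$6.00 interest = $395.54; pay $57.00 → $338.54
Month 6: $338.54 +$6.00 interest = $344.54; pay $58.00 → $286.54
Month 7: $286.54 +$6.00 interest = $292.54; pay $59.00 → $233.54
Month 8: $233.54 +$6.00 interest = $239.54; pay $60.00 → $179.54

$179.54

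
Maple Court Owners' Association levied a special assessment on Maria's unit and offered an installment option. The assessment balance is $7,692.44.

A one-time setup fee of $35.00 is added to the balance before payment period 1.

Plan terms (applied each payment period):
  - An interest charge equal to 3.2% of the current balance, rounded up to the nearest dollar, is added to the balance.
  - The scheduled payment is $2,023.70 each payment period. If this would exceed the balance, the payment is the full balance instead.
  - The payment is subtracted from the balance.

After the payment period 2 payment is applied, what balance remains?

Payment period 1: opening $7,727.44; interest $248.00 → $7,975.44; payment $2,023.70; balance $5,951.74
Payment period 2: opening $5,951.74; interest $191.00 → $6,142.74; payment $2,023.70; balance $4,119.04

$4,119.04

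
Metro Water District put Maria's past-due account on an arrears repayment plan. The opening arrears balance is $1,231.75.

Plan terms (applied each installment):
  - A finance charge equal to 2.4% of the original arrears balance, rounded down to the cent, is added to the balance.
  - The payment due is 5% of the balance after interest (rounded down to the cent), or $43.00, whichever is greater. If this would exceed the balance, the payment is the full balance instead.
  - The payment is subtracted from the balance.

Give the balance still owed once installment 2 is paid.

$1,166.42

Installment 1: $1,231.75 +$29.56 interest = $1,261.31; pay $63.06 → $1,198.25
Installment 2: $1,198.25 +$29.56 interest = $1,227.81; pay $61.39 → $1,166.42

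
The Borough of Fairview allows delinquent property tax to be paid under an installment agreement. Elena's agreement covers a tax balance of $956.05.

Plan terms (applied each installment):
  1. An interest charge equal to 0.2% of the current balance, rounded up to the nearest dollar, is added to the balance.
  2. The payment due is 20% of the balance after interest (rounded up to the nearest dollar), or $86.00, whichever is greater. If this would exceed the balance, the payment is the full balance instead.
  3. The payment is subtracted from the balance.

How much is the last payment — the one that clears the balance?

Installment 1: $956.05 +$2.00 interest = $958.05; pay $192.00 → $766.05
Installment 2: $766.05 +$2.00 interest = $768.05; pay $154.00 → $614.05
Installment 3: $614.05 +$2.00 interest = $616.05; pay $124.00 → $492.05
Installment 4: $492.05 +$1.00 interest = $493.05; pay $99.00 → $394.05
Installment 5: $394.05 +$1.00 interest = $395.05; pay $86.00 → $309.05
Installment 6: $309.05 +$1.00 interest = $310.05; pay $86.00 → $224.05
Installment 7: $224.05 +$1.00 interest = $225.05; pay $86.00 → $139.05
Installment 8: $139.05 +$1.00 interest = $140.05; pay $86.00 → $54.05
Installment 9: $54.05 +$1.00 interest = $55.05; pay $55.05 → $0.00

$55.05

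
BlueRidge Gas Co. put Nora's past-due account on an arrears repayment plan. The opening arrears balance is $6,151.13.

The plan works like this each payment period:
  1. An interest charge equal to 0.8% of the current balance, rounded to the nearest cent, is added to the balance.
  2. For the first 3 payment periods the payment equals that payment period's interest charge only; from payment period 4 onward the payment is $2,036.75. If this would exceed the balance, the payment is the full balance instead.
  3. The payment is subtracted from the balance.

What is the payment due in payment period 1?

$49.21

Payment period 1: opening $6,151.13; interest $49.21 → $6,200.34; payment $49.21; balance $6,151.13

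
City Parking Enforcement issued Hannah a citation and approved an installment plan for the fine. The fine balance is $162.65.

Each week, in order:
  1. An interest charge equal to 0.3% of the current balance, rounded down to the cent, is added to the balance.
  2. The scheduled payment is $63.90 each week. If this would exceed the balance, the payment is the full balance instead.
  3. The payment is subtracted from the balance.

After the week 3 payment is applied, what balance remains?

$0.00

# | Opening | Interest | Payment | End bal
1 | $162.65 | $0.48 | $63.90 | $99.23
2 | $99.23 | $0.29 | $63.90 | $35.62
3 | $35.62 | $0.10 | $35.72 | $0.00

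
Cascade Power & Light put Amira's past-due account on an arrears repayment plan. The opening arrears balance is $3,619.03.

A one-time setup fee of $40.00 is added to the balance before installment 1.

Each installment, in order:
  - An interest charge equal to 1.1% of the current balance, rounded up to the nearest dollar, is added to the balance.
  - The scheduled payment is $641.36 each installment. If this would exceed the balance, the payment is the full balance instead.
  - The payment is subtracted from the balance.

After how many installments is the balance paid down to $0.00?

6

# | Opening | Interest | Payment | End bal
1 | $3,659.03 | $41.00 | $641.36 | $3,058.67
2 | $3,058.67 | $34.00 | $641.36 | $2,451.31
3 | $2,451.31 | $27.00 | $641.36 | $1,836.95
4 | $1,836.95 | $21.00 | $641.36 | $1,216.59
5 | $1,216.59 | $14.00 | $641.36 | $589.23
6 | $589.23 | $7.00 | $596.23 | $0.00
Balance reaches $0.00 in installment 6.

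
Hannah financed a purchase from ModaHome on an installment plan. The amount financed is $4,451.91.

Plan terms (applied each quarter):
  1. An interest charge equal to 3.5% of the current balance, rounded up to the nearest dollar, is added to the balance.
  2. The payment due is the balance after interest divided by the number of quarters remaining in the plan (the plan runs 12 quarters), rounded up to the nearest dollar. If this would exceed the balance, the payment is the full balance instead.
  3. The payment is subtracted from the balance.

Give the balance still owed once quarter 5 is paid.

Quarter 1: opening $4,451.91; interest $156.00 → $4,607.91; payment $384.00; balance $4,223.91
Quarter 2: opening $4,223.91; interest $148.00 → $4,371.91; payment $398.00; balance $3,973.91
Quarter 3: opening $3,973.91; interest $140.00 → $4,113.91; payment $412.00; balance $3,701.91
Quarter 4: opening $3,701.91; interest $130.00 → $3,831.91; payment $426.00; balance $3,405.91
Quarter 5: opening $3,405.91; interest $120.00 → $3,525.91; payment $441.00; balance $3,084.91

$3,084.91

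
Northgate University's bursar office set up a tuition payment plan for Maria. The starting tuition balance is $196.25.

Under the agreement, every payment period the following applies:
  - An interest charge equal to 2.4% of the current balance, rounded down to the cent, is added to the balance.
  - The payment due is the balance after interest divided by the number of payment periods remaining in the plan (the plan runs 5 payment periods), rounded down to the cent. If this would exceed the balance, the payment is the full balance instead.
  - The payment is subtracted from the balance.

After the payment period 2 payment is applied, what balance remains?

$123.47

Payment period 1: opening $196.25; interest $4.71 → $200.96; payment $40.19; balance $160.77
Payment period 2: opening $160.77; interest $3.85 → $164.62; payment $41.15; balance $123.47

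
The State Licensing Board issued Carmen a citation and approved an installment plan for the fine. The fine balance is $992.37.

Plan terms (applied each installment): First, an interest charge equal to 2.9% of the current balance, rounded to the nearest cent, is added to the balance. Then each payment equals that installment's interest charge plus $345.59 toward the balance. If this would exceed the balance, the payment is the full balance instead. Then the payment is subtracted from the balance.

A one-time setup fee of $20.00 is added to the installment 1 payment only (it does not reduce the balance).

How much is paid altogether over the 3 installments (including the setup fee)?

Installment 1: opening $992.37; interest $28.78 → $1,021.15; payment $374.37 (+ $20.00 fee); balance $646.78
Installment 2: opening $646.78; interest $18.76 → $665.54; payment $364.35; balance $301.19
Installment 3: opening $301.19; interest $8.73 → $309.92; payment $309.92; balance $0.00
Total paid: $1,068.64

$1,068.64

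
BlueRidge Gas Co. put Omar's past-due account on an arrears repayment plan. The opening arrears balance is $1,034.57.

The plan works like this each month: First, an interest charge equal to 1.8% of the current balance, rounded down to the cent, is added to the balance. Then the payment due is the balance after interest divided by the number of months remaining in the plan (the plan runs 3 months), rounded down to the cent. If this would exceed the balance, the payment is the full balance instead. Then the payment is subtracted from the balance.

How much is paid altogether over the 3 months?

$1,072.25

Month 1: $1,034.57 +$18.62 interest = $1,053.19; pay $351.06 → $702.13
Month 2: $702.13 +$12.63 interest = $714.76; pay $357.38 → $357.38
Month 3: $357.38 +$6.43 interest = $363.81; pay $363.81 → $0.00
Total paid: $1,072.25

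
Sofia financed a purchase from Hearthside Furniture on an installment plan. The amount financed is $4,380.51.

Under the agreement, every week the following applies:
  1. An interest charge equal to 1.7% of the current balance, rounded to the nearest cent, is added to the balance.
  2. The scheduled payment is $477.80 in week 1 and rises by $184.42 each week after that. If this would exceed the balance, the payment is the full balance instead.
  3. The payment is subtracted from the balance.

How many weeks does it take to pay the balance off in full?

6

# | Opening | Interest | Payment | End bal
1 | $4,380.51 | $74.47 | $477.80 | $3,977.18
2 | $3,977.18 | $67.61 | $662.22 | $3,382.57
3 | $3,382.57 | $57.50 | $846.64 | $2,593.43
4 | $2,593.43 | $44.09 | $1,031.06 | $1,606.46
5 | $1,606.46 | $27.31 | $1,215.48 | $418.29
6 | $418.29 | $7.11 | $425.40 | $0.00
Balance reaches $0.00 in week 6.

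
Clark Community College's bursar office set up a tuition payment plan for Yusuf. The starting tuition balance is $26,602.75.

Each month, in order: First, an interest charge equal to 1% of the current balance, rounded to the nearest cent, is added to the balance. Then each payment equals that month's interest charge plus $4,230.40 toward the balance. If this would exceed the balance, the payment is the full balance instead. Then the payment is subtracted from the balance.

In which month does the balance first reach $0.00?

7

# | Opening | Interest | Payment | End bal
1 | $26,602.75 | $266.03 | $4,496.43 | $22,372.35
2 | $22,372.35 | $223.72 | $4,454.12 | $18,141.95
3 | $18,141.95 | $181.42 | $4,411.82 | $13,911.55
4 | $13,911.55 | $139.12 | $4,369.52 | $9,681.15
5 | $9,681.15 | $96.81 | $4,327.21 | $5,450.75
6 | $5,450.75 | $54.51 | $4,284.91 | $1,220.35
7 | $1,220.35 | $12.20 | $1,232.55 | $0.00
Balance reaches $0.00 in month 7.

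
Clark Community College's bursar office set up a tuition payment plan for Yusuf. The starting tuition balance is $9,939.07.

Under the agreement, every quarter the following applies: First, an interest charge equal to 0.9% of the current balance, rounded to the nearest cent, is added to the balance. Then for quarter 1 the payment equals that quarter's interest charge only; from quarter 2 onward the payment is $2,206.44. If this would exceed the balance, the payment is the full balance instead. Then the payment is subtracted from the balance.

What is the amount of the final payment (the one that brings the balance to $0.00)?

$1,368.31

Quarter 1: $9,939.07 +$89.45 interest = $10,028.52; pay $89.45 → $9,939.07
Quarter 2: $9,939.07 +$89.45 interest = $10,028.52; pay $2,206.44 → $7,822.08
Quarter 3: $7,822.08 +$70.40 interest = $7,892.48; pay $2,206.44 → $5,686.04
Quarter 4: $5,686.04 +$51.17 interest = $5,737.21; pay $2,206.44 → $3,530.77
Quarter 5: $3,530.77 +$31.78 interest = $3,562.55; pay $2,206.44 → $1,356.11
Quarter 6: $1,356.11 +$12.20 interest = $1,368.31; pay $1,368.31 → $0.00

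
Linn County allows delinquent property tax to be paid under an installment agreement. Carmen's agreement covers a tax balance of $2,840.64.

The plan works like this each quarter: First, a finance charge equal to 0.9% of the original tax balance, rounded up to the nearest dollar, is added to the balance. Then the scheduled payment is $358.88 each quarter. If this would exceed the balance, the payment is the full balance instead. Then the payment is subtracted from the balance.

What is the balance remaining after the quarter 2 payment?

$2,174.88

Quarter 1: $2,840.64 +$26.00 interest = $2,866.64; pay $358.88 → $2,507.76
Quarter 2: $2,507.76 +$26.00 interest = $2,533.76; pay $358.88 → $2,174.88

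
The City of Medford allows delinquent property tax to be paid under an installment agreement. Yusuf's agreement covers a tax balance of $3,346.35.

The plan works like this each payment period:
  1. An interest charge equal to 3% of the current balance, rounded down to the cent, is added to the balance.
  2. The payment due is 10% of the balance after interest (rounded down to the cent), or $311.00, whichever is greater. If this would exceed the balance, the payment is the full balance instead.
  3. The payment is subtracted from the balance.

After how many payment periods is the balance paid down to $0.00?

13

# | Opening | Interest | Payment | End bal
1 | $3,346.35 | $100.39 | $344.67 | $3,102.07
2 | $3,102.07 | $93.06 | $319.51 | $2,875.62
3 | $2,875.62 | $86.26 | $311.00 | $2,650.88
4 | $2,650.88 | $79.52 | $311.00 | $2,419.40
5 | $2,419.40 | $72.58 | $311.00 | $2,180.98
6 | $2,180.98 | $65.42 | $311.00 | $1,935.40
7 | $1,935.40 | $58.06 | $311.00 | $1,682.46
8 | $1,682.46 | $50.47 | $311.00 | $1,421.93
9 | $1,421.93 | $42.65 | $311.00 | $1,153.58
10 | $1,153.58 | $34.60 | $311.00 | $877.18
11 | $877.18 | $26.31 | $311.00 | $592.49
12 | $592.49 | $17.77 | $311.00 | $299.26
13 | $299.26 | $8.97 | $308.23 | $0.00
Balance reaches $0.00 in payment period 13.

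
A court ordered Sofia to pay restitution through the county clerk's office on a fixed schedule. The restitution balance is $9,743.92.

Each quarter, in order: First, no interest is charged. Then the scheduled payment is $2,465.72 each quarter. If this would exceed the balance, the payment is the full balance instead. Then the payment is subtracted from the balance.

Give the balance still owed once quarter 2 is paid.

# | Opening | Payment | End bal
1 | $9,743.92 | $2,465.72 | $7,278.20
2 | $7,278.20 | $2,465.72 | $4,812.48

$4,812.48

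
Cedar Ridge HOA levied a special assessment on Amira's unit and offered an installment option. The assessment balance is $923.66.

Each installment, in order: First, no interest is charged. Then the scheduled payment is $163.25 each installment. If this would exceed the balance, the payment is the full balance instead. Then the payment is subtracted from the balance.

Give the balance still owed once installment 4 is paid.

$270.66

# | Opening | Payment | End bal
1 | $923.66 | $163.25 | $760.41
2 | $760.41 | $163.25 | $597.16
3 | $597.16 | $163.25 | $433.91
4 | $433.91 | $163.25 | $270.66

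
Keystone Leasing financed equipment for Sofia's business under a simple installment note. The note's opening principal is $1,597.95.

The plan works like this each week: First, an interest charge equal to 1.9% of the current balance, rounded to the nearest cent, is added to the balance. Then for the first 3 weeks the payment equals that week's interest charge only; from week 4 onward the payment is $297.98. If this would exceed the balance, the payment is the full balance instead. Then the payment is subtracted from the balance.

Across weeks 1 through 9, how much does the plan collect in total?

$1,792.97

# | Opening | Interest | Payment | End bal
1 | $1,597.95 | $30.36 | $30.36 | $1,597.95
2 | $1,597.95 | $30.36 | $30.36 | $1,597.95
3 | $1,597.95 | $30.36 | $30.36 | $1,597.95
4 | $1,597.95 | $30.36 | $297.98 | $1,330.33
5 | $1,330.33 | $25.28 | $297.98 | $1,057.63
6 | $1,057.63 | $20.09 | $297.98 | $779.74
7 | $779.74 | $14.82 | $297.98 | $496.58
8 | $496.58 | $9.44 | $297.98 | $208.04
9 | $208.04 | $3.95 | $211.99 | $0.00
Total paid: $1,792.97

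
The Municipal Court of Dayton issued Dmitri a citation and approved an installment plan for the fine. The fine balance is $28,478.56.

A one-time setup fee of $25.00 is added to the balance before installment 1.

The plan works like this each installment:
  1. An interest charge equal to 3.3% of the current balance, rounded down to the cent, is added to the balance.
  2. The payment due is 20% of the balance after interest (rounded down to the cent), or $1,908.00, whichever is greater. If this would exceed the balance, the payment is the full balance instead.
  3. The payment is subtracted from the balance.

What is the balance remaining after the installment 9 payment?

Installment 1: opening $28,503.56; interest $940.61 → $29,444.17; payment $5,888.83; balance $23,555.34
Installment 2: opening $23,555.34; interest $777.32 → $24,332.66; payment $4,866.53; balance $19,466.13
Installment 3: opening $19,466.13; interest $642.38 → $20,108.51; payment $4,021.70; balance $16,086.81
Installment 4: opening $16,086.81; interest $530.86 → $16,617.67; payment $3,323.53; balance $13,294.14
Installment 5: opening $13,294.14; interest $438.70 → $13,732.84; payment $2,746.56; balance $10,986.28
Installment 6: opening $10,986.28; interest $362.54 → $11,348.82; payment $2,269.76; balance $9,079.06
Installment 7: opening $9,079.06; interest $299.60 → $9,378.66; payment $1,908.00; balance $7,470.66
Installment 8: opening $7,470.66; interest $246.53 → $7,717.19; payment $1,908.00; balance $5,809.19
Installment 9: opening $5,809.19; interest $191.70 → $6,000.89; payment $1,908.00; balance $4,092.89

$4,092.89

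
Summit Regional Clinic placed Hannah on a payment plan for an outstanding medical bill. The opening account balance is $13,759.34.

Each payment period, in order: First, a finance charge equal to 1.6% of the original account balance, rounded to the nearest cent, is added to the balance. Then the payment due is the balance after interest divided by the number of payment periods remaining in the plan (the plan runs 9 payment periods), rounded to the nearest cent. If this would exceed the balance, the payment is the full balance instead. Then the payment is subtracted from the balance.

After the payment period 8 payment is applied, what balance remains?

Payment period 1: opening $13,759.34; interest $220.15 → $13,979.49; payment $1,553.28; balance $12,426.21
Payment period 2: opening $12,426.21; interest $220.15 → $12,646.36; payment $1,580.80; balance $11,065.56
Payment period 3: opening $11,065.56; interest $220.15 → $11,285.71; payment $1,612.24; balance $9,673.47
Payment period 4: opening $9,673.47; interest $220.15 → $9,893.62; payment $1,648.94; balance $8,244.68
Payment period 5: opening $8,244.68; interest $220.15 → $8,464.83; payment $1,692.97; balance $6,771.86
Payment period 6: opening $6,771.86; interest $220.15 → $6,992.01; payment $1,748.00; balance $5,244.01
Payment period 7: opening $5,244.01; interest $220.15 → $5,464.16; payment $1,821.39; balance $3,642.77
Payment period 8: opening $3,642.77; interest $220.15 → $3,862.92; payment $1,931.46; balance $1,931.46

$1,931.46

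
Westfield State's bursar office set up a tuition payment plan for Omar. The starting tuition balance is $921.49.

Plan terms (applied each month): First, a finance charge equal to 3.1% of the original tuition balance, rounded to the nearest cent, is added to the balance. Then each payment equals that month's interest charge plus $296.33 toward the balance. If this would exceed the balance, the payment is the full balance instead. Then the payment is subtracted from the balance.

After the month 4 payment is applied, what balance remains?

# | Opening | Interest | Payment | End bal
1 | $921.49 | $28.57 | $324.90 | $625.16
2 | $625.16 | $28.57 | $324.90 | $328.83
3 | $328.83 | $28.57 | $324.90 | $32.50
4 | $32.50 | $28.57 | $61.07 | $0.00

$0.00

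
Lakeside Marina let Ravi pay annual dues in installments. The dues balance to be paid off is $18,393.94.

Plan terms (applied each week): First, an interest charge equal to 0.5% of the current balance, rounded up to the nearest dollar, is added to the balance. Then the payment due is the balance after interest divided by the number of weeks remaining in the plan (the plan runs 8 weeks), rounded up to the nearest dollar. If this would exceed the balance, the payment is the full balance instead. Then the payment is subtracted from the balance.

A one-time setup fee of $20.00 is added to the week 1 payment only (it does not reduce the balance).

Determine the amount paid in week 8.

$2,392.94

Week 1: $18,393.94 +$92.00 interest = $18,485.94; pay $2,311.00 (+ $20.00 fee) → $16,174.94
Week 2: $16,174.94 +$81.00 interest = $16,255.94; pay $2,323.00 → $13,932.94
Week 3: $13,932.94 +$70.00 interest = $14,002.94; pay $2,334.00 → $11,668.94
Week 4: $11,668.94 +$59.00 interest = $11,727.94; pay $2,346.00 → $9,381.94
Week 5: $9,381.94 +$47.00 interest = $9,428.94; pay $2,358.00 → $7,070.94
Week 6: $7,070.94 +$36.00 interest = $7,106.94; pay $2,369.00 → $4,737.94
Week 7: $4,737.94 +$24.00 interest = $4,761.94; pay $2,381.00 → $2,380.94
Week 8: $2,380.94 +$12.00 interest = $2,392.94; pay $2,392.94 → $0.00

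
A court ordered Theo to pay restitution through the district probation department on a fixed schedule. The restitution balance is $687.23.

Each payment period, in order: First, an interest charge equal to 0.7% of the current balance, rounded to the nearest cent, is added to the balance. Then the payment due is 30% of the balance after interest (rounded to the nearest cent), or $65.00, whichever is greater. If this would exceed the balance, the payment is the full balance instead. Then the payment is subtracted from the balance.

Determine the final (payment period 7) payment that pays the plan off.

$41.89

Payment period 1: $687.23 +$4.81 interest = $692.04; pay $207.61 → $484.43
Payment period 2: $484.43 +$3.39 interest = $487.82; pay $146.35 → $341.47
Payment period 3: $341.47 +$2.39 interest = $343.86; pay $103.16 → $240.70
Payment period 4: $240.70 +$1.68 interest = $242.38; pay $72.71 → $169.67
Payment period 5: $169.67 +$1.19 interest = $170.86; pay $65.00 → $105.86
Payment period 6: $105.86 +$0.74 interest = $106.60; pay $65.00 → $41.60
Payment period 7: $41.60 +$0.29 interest = $41.89; pay $41.89 → $0.00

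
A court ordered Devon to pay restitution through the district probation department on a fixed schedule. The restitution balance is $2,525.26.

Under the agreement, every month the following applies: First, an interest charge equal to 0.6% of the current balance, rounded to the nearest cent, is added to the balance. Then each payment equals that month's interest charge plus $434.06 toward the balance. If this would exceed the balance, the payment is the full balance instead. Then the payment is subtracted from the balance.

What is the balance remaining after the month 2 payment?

$1,657.14

# | Opening | Interest | Payment | End bal
1 | $2,525.26 | $15.15 | $449.21 | $2,091.20
2 | $2,091.20 | $12.55 | $446.61 | $1,657.14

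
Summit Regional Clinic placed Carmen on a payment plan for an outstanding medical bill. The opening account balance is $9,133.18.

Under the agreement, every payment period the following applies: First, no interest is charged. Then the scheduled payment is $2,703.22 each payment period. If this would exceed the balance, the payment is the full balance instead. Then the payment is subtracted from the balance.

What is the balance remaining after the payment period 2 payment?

Payment period 1: opening $9,133.18; payment $2,703.22; balance $6,429.96
Payment period 2: opening $6,429.96; payment $2,703.22; balance $3,726.74

$3,726.74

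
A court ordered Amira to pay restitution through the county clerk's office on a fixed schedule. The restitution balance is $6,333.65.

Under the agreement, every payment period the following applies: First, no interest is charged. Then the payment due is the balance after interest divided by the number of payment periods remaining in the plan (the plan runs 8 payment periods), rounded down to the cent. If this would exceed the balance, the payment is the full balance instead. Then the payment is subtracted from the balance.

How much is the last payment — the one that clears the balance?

$791.71

Payment period 1: $6,333.65 − $791.70 → $5,541.95
Payment period 2: $5,541.95 − $791.70 → $4,750.25
Payment period 3: $4,750.25 − $791.70 → $3,958.55
Payment period 4: $3,958.55 − $791.71 → $3,166.84
Payment period 5: $3,166.84 − $791.71 → $2,375.13
Payment period 6: $2,375.13 − $791.71 → $1,583.42
Payment period 7: $1,583.42 − $791.71 → $791.71
Payment period 8: $791.71 − $791.71 → $0.00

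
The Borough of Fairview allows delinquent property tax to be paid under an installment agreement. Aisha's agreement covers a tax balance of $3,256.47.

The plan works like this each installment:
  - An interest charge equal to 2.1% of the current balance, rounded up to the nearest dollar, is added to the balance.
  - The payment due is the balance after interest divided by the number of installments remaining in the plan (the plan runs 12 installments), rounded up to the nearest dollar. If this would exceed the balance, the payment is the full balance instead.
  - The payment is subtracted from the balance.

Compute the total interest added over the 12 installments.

Installment 1: opening $3,256.47; interest $69.00 → $3,325.47; payment $278.00; balance $3,047.47
Installment 2: opening $3,047.47; interest $64.00 → $3,111.47; payment $283.00; balance $2,828.47
Installment 3: opening $2,828.47; interest $60.00 → $2,888.47; payment $289.00; balance $2,599.47
Installment 4: opening $2,599.47; interest $55.00 → $2,654.47; payment $295.00; balance $2,359.47
Installment 5: opening $2,359.47; interest $50.00 → $2,409.47; payment $302.00; balance $2,107.47
Installment 6: opening $2,107.47; interest $45.00 → $2,152.47; payment $308.00; balance $1,844.47
Installment 7: opening $1,844.47; interest $39.00 → $1,883.47; payment $314.00; balance $1,569.47
Installment 8: opening $1,569.47; interest $33.00 → $1,602.47; payment $321.00; balance $1,281.47
Installment 9: opening $1,281.47; interest $27.00 → $1,308.47; payment $328.00; balance $980.47
Installment 10: opening $980.47; interest $21.00 → $1,001.47; payment $334.00; balance $667.47
Installment 11: opening $667.47; interest $15.00 → $682.47; payment $342.00; balance $340.47
Installment 12: opening $340.47; interest $8.00 → $348.47; payment $348.47; balance $0.00
Total interest: $69.00 + $64.00 + $60.00 + $55.00 + $50.00 + $45.00 + $39.00 + $33.00 + $27.00 + $21.00 + $15.00 + $8.00 = $486.00

$486.00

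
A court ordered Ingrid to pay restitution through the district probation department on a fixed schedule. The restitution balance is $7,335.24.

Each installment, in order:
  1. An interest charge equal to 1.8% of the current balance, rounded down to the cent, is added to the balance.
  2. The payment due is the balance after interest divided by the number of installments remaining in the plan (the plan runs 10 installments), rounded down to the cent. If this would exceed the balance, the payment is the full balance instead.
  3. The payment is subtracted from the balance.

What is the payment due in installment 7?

Installment 1: $7,335.24 +$132.03 interest = $7,467.27; pay $746.72 → $6,720.55
Installment 2: $6,720.55 +$120.96 interest = $6,841.51; pay $760.16 → $6,081.35
Installment 3: $6,081.35 +$109.46 interest = $6,190.81; pay $773.85 → $5,416.96
Installment 4: $5,416.96 +$97.50 interest = $5,514.46; pay $787.78 → $4,726.68
Installment 5: $4,726.68 +$85.08 interest = $4,811.76; pay $801.96 → $4,009.80
Installment 6: $4,009.80 +$72.17 interest = $4,081.97; pay $816.39 → $3,265.58
Installment 7: $3,265.58 +$58.78 interest = $3,324.36; pay $831.09 → $2,493.27

$831.09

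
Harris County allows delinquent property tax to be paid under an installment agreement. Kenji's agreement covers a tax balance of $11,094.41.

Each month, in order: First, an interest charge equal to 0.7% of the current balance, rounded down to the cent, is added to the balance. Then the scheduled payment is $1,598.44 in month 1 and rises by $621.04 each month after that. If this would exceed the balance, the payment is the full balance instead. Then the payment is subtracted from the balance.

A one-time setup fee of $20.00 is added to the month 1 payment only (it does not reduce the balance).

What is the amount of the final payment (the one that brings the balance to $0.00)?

$1,211.86

# | Opening | Interest | Payment | Fee | End bal
1 | $11,094.41 | $77.66 | $1,598.44 | $20.00 | $9,573.63
2 | $9,573.63 | $67.01 | $2,219.48 | — | $7,421.16
3 | $7,421.16 | $51.94 | $2,840.52 | — | $4,632.58
4 | $4,632.58 | $32.42 | $3,461.56 | — | $1,203.44
5 | $1,203.44 | $8.42 | $1,211.86 | — | $0.00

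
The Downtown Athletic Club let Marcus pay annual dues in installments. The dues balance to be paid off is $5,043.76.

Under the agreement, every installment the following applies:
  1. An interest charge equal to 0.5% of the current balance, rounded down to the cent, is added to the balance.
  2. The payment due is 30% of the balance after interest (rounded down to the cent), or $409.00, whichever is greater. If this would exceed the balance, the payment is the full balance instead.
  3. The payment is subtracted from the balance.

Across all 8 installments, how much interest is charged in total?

$76.77

Installment 1: opening $5,043.76; interest $25.21 → $5,068.97; payment $1,520.69; balance $3,548.28
Installment 2: opening $3,548.28; interest $17.74 → $3,566.02; payment $1,069.80; balance $2,496.22
Installment 3: opening $2,496.22; interest $12.48 → $2,508.70; payment $752.61; balance $1,756.09
Installment 4: opening $1,756.09; interest $8.78 → $1,764.87; payment $529.46; balance $1,235.41
Installment 5: opening $1,235.41; interest $6.17 → $1,241.58; payment $409.00; balance $832.58
Installment 6: opening $832.58; interest $4.16 → $836.74; payment $409.00; balance $427.74
Installment 7: opening $427.74; interest $2.13 → $429.87; payment $409.00; balance $20.87
Installment 8: opening $20.87; interest $0.10 → $20.97; payment $20.97; balance $0.00
Total interest: $25.21 + $17.74 + $12.48 + $8.78 + $6.17 + $4.16 + $2.13 + $0.10 = $76.77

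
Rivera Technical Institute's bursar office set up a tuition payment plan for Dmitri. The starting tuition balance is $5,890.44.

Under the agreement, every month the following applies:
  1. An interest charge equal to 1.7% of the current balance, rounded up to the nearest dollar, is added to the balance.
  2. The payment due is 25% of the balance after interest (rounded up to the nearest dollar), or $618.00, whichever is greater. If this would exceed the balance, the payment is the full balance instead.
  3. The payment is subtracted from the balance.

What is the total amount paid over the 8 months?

Month 1: $5,890.44 +$101.00 interest = $5,991.44; pay $1,498.00 → $4,493.44
Month 2: $4,493.44 +$77.00 interest = $4,570.44; pay $1,143.00 → $3,427.44
Month 3: $3,427.44 +$59.00 interest = $3,486.44; pay $872.00 → $2,614.44
Month 4: $2,614.44 +$45.00 interest = $2,659.44; pay $665.00 → $1,994.44
Month 5: $1,994.44 +$34.00 interest = $2,028.44; pay $618.00 → $1,410.44
Month 6: $1,410.44 +$24.00 interest = $1,434.44; pay $618.00 → $816.44
Month 7: $816.44 +$14.00 interest = $830.44; pay $618.00 → $212.44
Month 8: $212.44 +$4.00 interest = $216.44; pay $216.44 → $0.00
Total paid: $6,248.44

$6,248.44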